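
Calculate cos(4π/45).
cos(4π/45) = 0.9613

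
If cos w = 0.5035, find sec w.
sec w = 1/cos w = 1.986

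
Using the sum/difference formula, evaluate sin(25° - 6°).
sin(25° - 6°) = sin 25° cos 6° - cos 25° sin 6° = 0.3256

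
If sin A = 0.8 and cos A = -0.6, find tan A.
tan A = sin A / cos A = -1.333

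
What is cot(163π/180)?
cot(163π/180) = -3.271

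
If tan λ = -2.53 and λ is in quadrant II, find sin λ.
sin λ = 0.93 (using tan²λ + 1 = sec²λ)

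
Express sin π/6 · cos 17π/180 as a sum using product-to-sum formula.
sin π/6 cos 17π/180 = (1/2)[sin(π/6+17π/180) + sin(π/6-17π/180)]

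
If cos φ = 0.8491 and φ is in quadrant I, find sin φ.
sin φ = 0.5282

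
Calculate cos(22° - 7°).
cos(22° - 7°) = cos 22° cos 7° + sin 22° sin 7° = (√6+√2)/4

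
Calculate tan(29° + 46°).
tan(29° + 46°) = (tan 29° + tan 46°)/(1 - tan 29° tan 46°) = 2+√3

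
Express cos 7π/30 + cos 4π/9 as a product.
cos 7π/30 + cos 4π/9 = 2 cos(61π/180) cos(-19π/180)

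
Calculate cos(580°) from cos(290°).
cos(580°) = cos²290° - sin²290° = -0.766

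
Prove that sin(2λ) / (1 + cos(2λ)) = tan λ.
LHS = 2 sin λ cos λ / (2cos²λ) = sin λ/cos λ = tan λ = RHS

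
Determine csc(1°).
csc(1°) = 57.3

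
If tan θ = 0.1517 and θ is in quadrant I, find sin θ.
sin θ = 0.15 (using tan²θ + 1 = sec²θ)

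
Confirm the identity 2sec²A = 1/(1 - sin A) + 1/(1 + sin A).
RHS = [(1 + sin A) + (1 - sin A)] / [(1 - sin A)(1 + sin A)] = 2/(1 - sin²A) = 2/cos²A = 2sec²A = LHS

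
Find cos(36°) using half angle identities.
cos(36°) = √((1 + cos 72°)/2) = 0.809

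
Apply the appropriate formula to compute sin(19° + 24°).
sin(19° + 24°) = sin 19° cos 24° + cos 19° sin 24° = 0.682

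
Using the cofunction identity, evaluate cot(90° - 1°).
cot(90° - 1°) = tan(1°) = 0.01746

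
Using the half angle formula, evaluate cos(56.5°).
cos(56.5°) = √((1 + cos 113°)/2) = 0.5519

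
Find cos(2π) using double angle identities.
cos(2π) = cos²π - sin²π = 1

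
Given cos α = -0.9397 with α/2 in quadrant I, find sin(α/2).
sin(α/2) = ±√((1 - cos α)/2); positive since α/2 ∈ QI, so sin(α/2) = 0.9848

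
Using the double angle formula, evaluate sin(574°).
sin(574°) = 2 sin 287° cos 287° = -0.5592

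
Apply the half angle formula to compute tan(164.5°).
tan(164.5°) = sin 329° / (1 + cos 329°) = -0.2773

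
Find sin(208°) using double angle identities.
sin(208°) = 2 sin 104° cos 104° = -0.4695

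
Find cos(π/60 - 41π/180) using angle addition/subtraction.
cos(π/60 - 41π/180) = cos π/60 cos 41π/180 + sin π/60 sin 41π/180 = 0.788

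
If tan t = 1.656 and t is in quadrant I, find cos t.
cos t = 0.5169 (using tan²t + 1 = sec²t)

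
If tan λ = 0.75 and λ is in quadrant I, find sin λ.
sin λ = 0.6 (using tan²λ + 1 = sec²λ)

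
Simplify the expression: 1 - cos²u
1 - cos²u = sin²u (using Pythagorean identity)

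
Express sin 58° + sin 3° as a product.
sin 58° + sin 3° = 2 sin(30.5°) cos(27.5°)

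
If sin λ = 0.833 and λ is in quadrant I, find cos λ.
cos λ = 0.5533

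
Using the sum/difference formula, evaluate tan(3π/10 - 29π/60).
tan(3π/10 - 29π/60) = (tan 3π/10 - tan 29π/60)/(1 + tan 3π/10 tan 29π/60) = -0.6494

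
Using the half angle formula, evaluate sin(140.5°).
sin(140.5°) = √((1 - cos 281°)/2) = 0.6361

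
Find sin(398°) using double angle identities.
sin(398°) = 2 sin 199° cos 199° = 0.6157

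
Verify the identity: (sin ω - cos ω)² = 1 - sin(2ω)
LHS = sin²ω - 2 sin ω cos ω + cos²ω = (sin²ω + cos²ω) - 2 sin ω cos ω = 1 - sin(2ω) = RHS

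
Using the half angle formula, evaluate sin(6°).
sin(6°) = √((1 - cos 12°)/2) = 0.1045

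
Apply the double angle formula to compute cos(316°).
cos(316°) = cos²158° - sin²158° = 0.7193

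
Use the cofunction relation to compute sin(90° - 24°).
sin(90° - 24°) = cos(24°) = 0.9135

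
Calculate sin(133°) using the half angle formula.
sin(133°) = √((1 - cos 266°)/2) = 0.7314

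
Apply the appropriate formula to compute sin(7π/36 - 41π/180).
sin(7π/36 - 41π/180) = sin 7π/36 cos 41π/180 - cos 7π/36 sin 41π/180 = -0.1045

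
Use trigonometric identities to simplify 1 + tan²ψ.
1 + tan²ψ = sec²ψ (using Pythagorean identity)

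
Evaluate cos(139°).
cos(139°) = -0.7547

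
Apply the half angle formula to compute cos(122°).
cos(122°) = -√((1 + cos 244°)/2) = -0.5299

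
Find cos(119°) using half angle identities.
cos(119°) = -√((1 + cos 238°)/2) = -0.4848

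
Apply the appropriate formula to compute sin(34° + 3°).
sin(34° + 3°) = sin 34° cos 3° + cos 34° sin 3° = 0.6018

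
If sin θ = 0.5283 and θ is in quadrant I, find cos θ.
cos θ = 0.8491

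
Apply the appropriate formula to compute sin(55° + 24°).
sin(55° + 24°) = sin 55° cos 24° + cos 55° sin 24° = 0.9816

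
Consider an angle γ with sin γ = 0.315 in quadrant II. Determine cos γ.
cos γ = ±√(1 - sin²γ) = -0.9491 (negative in QII)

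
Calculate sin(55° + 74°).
sin(55° + 74°) = sin 55° cos 74° + cos 55° sin 74° = 0.7771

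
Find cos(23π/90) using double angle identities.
cos(23π/90) = cos²23π/180 - sin²23π/180 = 0.6947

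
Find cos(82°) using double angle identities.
cos(82°) = cos²41° - sin²41° = 0.1392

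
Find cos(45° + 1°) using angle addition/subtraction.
cos(45° + 1°) = cos 45° cos 1° - sin 45° sin 1° = 0.6947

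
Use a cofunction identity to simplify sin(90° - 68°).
sin(90° - 68°) = cos(68°)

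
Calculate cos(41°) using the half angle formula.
cos(41°) = √((1 + cos 82°)/2) = 0.7547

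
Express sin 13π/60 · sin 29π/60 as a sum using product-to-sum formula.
sin 13π/60 sin 29π/60 = (1/2)[cos(13π/60-29π/60) - cos(13π/60+29π/60)]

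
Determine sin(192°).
sin(192°) = -0.2079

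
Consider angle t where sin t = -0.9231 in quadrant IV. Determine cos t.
cos t = √(1 - sin²t) = 0.3846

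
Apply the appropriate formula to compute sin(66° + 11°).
sin(66° + 11°) = sin 66° cos 11° + cos 66° sin 11° = 0.9744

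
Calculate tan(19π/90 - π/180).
tan(19π/90 - π/180) = (tan 19π/90 - tan π/180)/(1 + tan 19π/90 tan π/180) = 0.7536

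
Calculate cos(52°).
cos(52°) = 0.6157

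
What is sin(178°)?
sin(178°) = 0.0349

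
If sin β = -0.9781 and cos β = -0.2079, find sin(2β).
sin(2β) = 2 sin β cos β = 0.4067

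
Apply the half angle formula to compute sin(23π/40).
sin(23π/40) = √((1 - cos 23π/20)/2) = 0.9724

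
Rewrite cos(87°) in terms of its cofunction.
cos(87°) = sin(90° - 87°) = sin(3°)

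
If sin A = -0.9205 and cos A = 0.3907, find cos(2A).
cos(2A) = cos²A - sin²A = -0.6947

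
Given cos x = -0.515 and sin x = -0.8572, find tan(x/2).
tan(x/2) = sin x / (1 + cos x) = -1.767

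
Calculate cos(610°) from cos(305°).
cos(610°) = 1 - 2sin²305° = -0.342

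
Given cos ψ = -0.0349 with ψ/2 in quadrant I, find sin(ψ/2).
sin(ψ/2) = ±√((1 - cos ψ)/2); positive since ψ/2 ∈ QI, so sin(ψ/2) = 0.7193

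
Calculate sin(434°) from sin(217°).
sin(434°) = 2 sin 217° cos 217° = 0.9613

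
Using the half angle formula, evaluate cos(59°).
cos(59°) = √((1 + cos 118°)/2) = 0.515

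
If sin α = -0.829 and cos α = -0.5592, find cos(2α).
cos(2α) = cos²α - sin²α = -0.3745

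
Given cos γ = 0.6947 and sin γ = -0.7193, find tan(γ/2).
tan(γ/2) = sin γ / (1 + cos γ) = -0.4244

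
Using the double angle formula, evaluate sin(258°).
sin(258°) = 2 sin 129° cos 129° = -0.9781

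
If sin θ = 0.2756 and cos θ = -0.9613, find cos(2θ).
cos(2θ) = cos²θ - sin²θ = 0.8481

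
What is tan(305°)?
tan(305°) = -1.428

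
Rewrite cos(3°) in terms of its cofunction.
cos(3°) = sin(90° - 3°) = sin(87°)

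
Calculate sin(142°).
sin(142°) = 0.6157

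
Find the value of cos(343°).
cos(343°) = 0.9563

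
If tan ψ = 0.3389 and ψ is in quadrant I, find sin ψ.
sin ψ = 0.321 (using tan²ψ + 1 = sec²ψ)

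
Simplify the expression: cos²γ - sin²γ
cos²γ - sin²γ = cos(2γ) (using Double angle)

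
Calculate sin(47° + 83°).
sin(47° + 83°) = sin 47° cos 83° + cos 47° sin 83° = 0.766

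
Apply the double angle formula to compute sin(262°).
sin(262°) = 2 sin 131° cos 131° = -0.9903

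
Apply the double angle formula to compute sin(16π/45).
sin(16π/45) = 2 sin 8π/45 cos 8π/45 = 0.8988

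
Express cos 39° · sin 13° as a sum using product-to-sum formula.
cos 39° sin 13° = (1/2)[sin(39°+13°) - sin(39°-13°)]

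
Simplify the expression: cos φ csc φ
cos φ csc φ = cot φ (using Reciprocal + quotient)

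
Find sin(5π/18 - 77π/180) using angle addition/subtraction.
sin(5π/18 - 77π/180) = sin 5π/18 cos 77π/180 - cos 5π/18 sin 77π/180 = -0.454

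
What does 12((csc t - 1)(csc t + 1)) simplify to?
12((csc t - 1)(csc t + 1)) = 12(cot²t) (using Diff. of squares)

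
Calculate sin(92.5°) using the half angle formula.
sin(92.5°) = √((1 - cos 185°)/2) = 0.999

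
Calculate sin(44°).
sin(44°) = 0.6947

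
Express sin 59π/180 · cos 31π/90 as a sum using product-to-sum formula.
sin 59π/180 cos 31π/90 = (1/2)[sin(59π/180+31π/90) + sin(59π/180-31π/90)]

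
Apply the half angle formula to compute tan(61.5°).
tan(61.5°) = sin 123° / (1 + cos 123°) = 1.842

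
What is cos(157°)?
cos(157°) = -0.9205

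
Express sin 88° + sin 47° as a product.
sin 88° + sin 47° = 2 sin(67.5°) cos(20.5°)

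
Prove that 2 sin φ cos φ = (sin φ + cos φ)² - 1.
RHS = sin²φ + 2 sin φ cos φ + cos²φ - 1 = (sin²φ + cos²φ) + 2 sin φ cos φ - 1 = 1 + 2 sin φ cos φ - 1 = 2 sin φ cos φ = LHS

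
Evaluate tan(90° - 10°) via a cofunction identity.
tan(90° - 10°) = cot(10°) = 5.671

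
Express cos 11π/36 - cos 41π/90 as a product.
cos 11π/36 - cos 41π/90 = -2 sin(137π/360) sin(-3π/40)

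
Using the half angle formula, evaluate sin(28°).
sin(28°) = √((1 - cos 56°)/2) = 0.4695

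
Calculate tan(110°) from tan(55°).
tan(110°) = 2 tan 55° / (1 - tan²55°) = -2.747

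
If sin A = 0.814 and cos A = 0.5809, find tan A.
tan A = sin A / cos A = 1.401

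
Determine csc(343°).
csc(343°) = -3.42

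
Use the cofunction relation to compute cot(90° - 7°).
cot(90° - 7°) = tan(7°) = 0.1228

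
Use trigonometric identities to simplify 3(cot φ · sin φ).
3(cot φ · sin φ) = 3(cos φ) (using Quotient identity)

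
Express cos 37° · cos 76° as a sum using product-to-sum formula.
cos 37° cos 76° = (1/2)[cos(37°-76°) + cos(37°+76°)]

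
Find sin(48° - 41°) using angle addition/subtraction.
sin(48° - 41°) = sin 48° cos 41° - cos 48° sin 41° = 0.1219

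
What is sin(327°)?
sin(327°) = -0.5446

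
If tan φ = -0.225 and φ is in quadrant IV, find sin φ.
sin φ = -0.2195 (using tan²φ + 1 = sec²φ)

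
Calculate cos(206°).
cos(206°) = -0.8988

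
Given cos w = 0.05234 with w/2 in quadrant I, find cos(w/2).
cos(w/2) = ±√((1 + cos w)/2); positive since w/2 ∈ QI, so cos(w/2) = 0.7254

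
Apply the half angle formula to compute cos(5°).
cos(5°) = √((1 + cos 10°)/2) = 0.9962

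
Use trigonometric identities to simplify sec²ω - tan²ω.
sec²ω - tan²ω = 1 (using Pythagorean identity)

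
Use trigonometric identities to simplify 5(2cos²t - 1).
5(2cos²t - 1) = 5(cos(2t)) (using Double angle)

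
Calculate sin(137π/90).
sin(137π/90) = -0.9976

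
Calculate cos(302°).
cos(302°) = 0.5299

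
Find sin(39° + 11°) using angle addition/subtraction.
sin(39° + 11°) = sin 39° cos 11° + cos 39° sin 11° = 0.766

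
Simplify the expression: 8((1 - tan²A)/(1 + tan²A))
8((1 - tan²A)/(1 + tan²A)) = 8(cos(2A)) (using Double angle)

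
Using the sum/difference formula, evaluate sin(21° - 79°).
sin(21° - 79°) = sin 21° cos 79° - cos 21° sin 79° = -0.848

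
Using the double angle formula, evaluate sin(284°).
sin(284°) = 2 sin 142° cos 142° = -0.9703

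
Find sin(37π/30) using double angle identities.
sin(37π/30) = 2 sin 37π/60 cos 37π/60 = -0.6691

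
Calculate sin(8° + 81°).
sin(8° + 81°) = sin 8° cos 81° + cos 8° sin 81° = 0.9998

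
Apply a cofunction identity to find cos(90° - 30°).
cos(90° - 30°) = sin(30°) = 1/2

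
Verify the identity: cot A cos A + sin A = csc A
LHS = cos²A/sin A + sin A = (cos²A + sin²A)/sin A = 1/sin A = csc A = RHS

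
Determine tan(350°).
tan(350°) = -0.1763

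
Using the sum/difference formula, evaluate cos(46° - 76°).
cos(46° - 76°) = cos 46° cos 76° + sin 46° sin 76° = √3/2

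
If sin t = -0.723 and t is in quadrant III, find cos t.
cos t = -0.6908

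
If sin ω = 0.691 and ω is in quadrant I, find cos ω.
cos ω = 0.7229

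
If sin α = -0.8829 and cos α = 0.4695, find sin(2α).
sin(2α) = 2 sin α cos α = -0.829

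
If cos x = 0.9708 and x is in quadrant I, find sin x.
sin x = 0.2399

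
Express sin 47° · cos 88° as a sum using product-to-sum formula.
sin 47° cos 88° = (1/2)[sin(47°+88°) + sin(47°-88°)]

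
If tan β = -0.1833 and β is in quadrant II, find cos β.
cos β = -0.9836 (using tan²β + 1 = sec²β)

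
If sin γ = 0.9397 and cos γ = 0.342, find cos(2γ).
cos(2γ) = cos²γ - sin²γ = -0.7661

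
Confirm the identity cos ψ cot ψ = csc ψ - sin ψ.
RHS = 1/sin ψ - sin ψ = (1 - sin²ψ)/sin ψ = cos²ψ/sin ψ = cos ψ · (cos ψ/sin ψ) = cos ψ cot ψ = LHS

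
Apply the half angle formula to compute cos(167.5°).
cos(167.5°) = -√((1 + cos 335°)/2) = -0.9763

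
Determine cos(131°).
cos(131°) = -0.6561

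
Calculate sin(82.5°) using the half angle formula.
sin(82.5°) = √((1 - cos 165°)/2) = 0.9914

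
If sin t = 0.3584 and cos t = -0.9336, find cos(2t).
cos(2t) = cos²t - sin²t = 0.7432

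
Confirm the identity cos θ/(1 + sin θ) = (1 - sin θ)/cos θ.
RHS = (1 - sin θ)(1 + sin θ) / (cos θ(1 + sin θ)) = (1 - sin²θ) / (cos θ(1 + sin θ)) = cos²θ / (cos θ(1 + sin θ)) = cos θ/(1 + sin θ) = LHS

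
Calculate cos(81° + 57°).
cos(81° + 57°) = cos 81° cos 57° - sin 81° sin 57° = -0.7431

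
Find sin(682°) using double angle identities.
sin(682°) = 2 sin 341° cos 341° = -0.6157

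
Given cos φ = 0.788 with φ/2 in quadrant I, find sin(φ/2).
sin(φ/2) = ±√((1 - cos φ)/2); positive since φ/2 ∈ QI, so sin(φ/2) = 0.3256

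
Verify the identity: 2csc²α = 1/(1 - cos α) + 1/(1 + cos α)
RHS = [(1 + cos α) + (1 - cos α)] / [(1 - cos α)(1 + cos α)] = 2/(1 - cos²α) = 2/sin²α = 2csc²α = LHS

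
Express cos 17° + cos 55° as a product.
cos 17° + cos 55° = 2 cos(36°) cos(-19°)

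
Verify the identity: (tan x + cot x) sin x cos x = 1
LHS = (sin x/cos x + cos x/sin x) sin x cos x = ((sin²x + cos²x)/(sin x cos x)) · sin x cos x = sin²x + cos²x = 1 = RHS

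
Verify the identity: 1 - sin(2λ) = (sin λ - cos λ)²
RHS = sin²λ - 2 sin λ cos λ + cos²λ = (sin²λ + cos²λ) - 2 sin λ cos λ = 1 - sin(2λ) = LHS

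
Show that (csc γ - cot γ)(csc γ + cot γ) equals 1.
LHS = csc²γ - cot²γ = (1 + cot²γ) - cot²γ = 1 = RHS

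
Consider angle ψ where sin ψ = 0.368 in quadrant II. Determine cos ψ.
cos ψ = ±√(1 - sin²ψ) = -0.9298 (negative in QII)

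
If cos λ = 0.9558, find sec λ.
sec λ = 1/cos λ = 1.046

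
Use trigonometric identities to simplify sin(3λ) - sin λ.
sin(3λ) - sin λ = 2 cos(2λ) sin λ (using Sum-to-product)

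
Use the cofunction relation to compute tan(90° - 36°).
tan(90° - 36°) = cot(36°) = 1.376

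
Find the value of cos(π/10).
cos(π/10) = 0.9511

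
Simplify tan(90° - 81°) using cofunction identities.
tan(90° - 81°) = cot(81°)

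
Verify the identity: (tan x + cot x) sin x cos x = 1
LHS = (sin x/cos x + cos x/sin x) sin x cos x = ((sin²x + cos²x)/(sin x cos x)) · sin x cos x = sin²x + cos²x = 1 = RHS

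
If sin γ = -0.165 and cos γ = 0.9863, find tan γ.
tan γ = sin γ / cos γ = -0.1673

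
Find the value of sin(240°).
sin(240°) = -√3/2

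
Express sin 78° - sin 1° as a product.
sin 78° - sin 1° = 2 cos(39.5°) sin(38.5°)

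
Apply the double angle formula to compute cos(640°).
cos(640°) = cos²320° - sin²320° = 0.1736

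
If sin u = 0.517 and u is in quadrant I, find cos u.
cos u = 0.856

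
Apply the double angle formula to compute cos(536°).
cos(536°) = cos²268° - sin²268° = -0.9976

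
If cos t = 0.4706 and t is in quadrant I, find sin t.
sin t = 0.8823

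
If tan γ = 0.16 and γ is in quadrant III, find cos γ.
cos γ = -0.9874 (using tan²γ + 1 = sec²γ)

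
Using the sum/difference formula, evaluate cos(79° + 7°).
cos(79° + 7°) = cos 79° cos 7° - sin 79° sin 7° = 0.06976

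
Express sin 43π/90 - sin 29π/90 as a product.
sin 43π/90 - sin 29π/90 = 2 cos(2π/5) sin(7π/90)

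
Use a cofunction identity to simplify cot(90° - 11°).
cot(90° - 11°) = tan(11°)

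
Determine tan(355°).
tan(355°) = -0.08749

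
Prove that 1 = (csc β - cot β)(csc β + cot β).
RHS = csc²β - cot²β = (1 + cot²β) - cot²β = 1 = LHS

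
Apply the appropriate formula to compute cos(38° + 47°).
cos(38° + 47°) = cos 38° cos 47° - sin 38° sin 47° = 0.08716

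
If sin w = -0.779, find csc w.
csc w = 1/sin w = -1.284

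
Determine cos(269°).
cos(269°) = -0.01745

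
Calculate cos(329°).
cos(329°) = 0.8572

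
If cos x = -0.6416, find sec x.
sec x = 1/cos x = -1.559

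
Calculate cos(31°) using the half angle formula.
cos(31°) = √((1 + cos 62°)/2) = 0.8572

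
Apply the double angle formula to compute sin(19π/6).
sin(19π/6) = 2 sin 19π/12 cos 19π/12 = -1/2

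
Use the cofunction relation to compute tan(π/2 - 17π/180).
tan(π/2 - 17π/180) = cot(17π/180) = 3.271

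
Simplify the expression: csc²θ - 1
csc²θ - 1 = cot²θ (using Pythagorean identity)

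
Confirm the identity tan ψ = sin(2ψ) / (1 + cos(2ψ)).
RHS = 2 sin ψ cos ψ / (2cos²ψ) = sin ψ/cos ψ = tan ψ = LHS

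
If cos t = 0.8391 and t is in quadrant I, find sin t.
sin t = 0.544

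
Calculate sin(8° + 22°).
sin(8° + 22°) = sin 8° cos 22° + cos 8° sin 22° = 1/2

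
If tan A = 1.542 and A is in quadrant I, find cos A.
cos A = 0.5441 (using tan²A + 1 = sec²A)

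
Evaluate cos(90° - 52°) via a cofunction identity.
cos(90° - 52°) = sin(52°) = 0.788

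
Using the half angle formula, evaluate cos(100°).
cos(100°) = -√((1 + cos 200°)/2) = -0.1736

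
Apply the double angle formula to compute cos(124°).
cos(124°) = cos²62° - sin²62° = -0.5592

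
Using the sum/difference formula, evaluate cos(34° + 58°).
cos(34° + 58°) = cos 34° cos 58° - sin 34° sin 58° = -0.0349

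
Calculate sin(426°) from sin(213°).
sin(426°) = 2 sin 213° cos 213° = 0.9135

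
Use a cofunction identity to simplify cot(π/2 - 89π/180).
cot(π/2 - 89π/180) = tan(89π/180)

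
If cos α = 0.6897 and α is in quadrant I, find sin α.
sin α = 0.7241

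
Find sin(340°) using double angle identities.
sin(340°) = 2 sin 170° cos 170° = -0.342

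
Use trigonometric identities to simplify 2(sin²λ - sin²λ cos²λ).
2(sin²λ - sin²λ cos²λ) = 2(sin⁴λ) (using Factoring)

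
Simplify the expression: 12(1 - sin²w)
12(1 - sin²w) = 12(cos²w) (using Pythagorean identity)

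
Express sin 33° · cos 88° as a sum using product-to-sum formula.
sin 33° cos 88° = (1/2)[sin(33°+88°) + sin(33°-88°)]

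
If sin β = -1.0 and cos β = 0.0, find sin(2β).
sin(2β) = 2 sin β cos β = 0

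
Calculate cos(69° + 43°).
cos(69° + 43°) = cos 69° cos 43° - sin 69° sin 43° = -0.3746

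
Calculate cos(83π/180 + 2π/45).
cos(83π/180 + 2π/45) = cos 83π/180 cos 2π/45 - sin 83π/180 sin 2π/45 = -0.01745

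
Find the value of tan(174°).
tan(174°) = -0.1051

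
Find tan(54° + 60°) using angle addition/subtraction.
tan(54° + 60°) = (tan 54° + tan 60°)/(1 - tan 54° tan 60°) = -2.246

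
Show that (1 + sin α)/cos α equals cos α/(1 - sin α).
LHS = (1 + sin α)(1 - sin α) / (cos α(1 - sin α)) = (1 - sin²α) / (cos α(1 - sin α)) = cos²α / (cos α(1 - sin α)) = cos α/(1 - sin α) = RHS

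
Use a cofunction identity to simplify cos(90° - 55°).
cos(90° - 55°) = sin(55°)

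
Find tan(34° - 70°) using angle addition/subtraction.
tan(34° - 70°) = (tan 34° - tan 70°)/(1 + tan 34° tan 70°) = -0.7265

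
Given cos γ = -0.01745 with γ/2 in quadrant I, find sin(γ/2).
sin(γ/2) = ±√((1 - cos γ)/2); positive since γ/2 ∈ QI, so sin(γ/2) = 0.7132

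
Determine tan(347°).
tan(347°) = -0.2309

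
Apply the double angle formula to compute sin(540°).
sin(540°) = 2 sin 270° cos 270° = 0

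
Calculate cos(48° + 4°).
cos(48° + 4°) = cos 48° cos 4° - sin 48° sin 4° = 0.6157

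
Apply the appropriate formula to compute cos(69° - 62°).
cos(69° - 62°) = cos 69° cos 62° + sin 69° sin 62° = 0.9925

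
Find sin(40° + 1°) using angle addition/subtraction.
sin(40° + 1°) = sin 40° cos 1° + cos 40° sin 1° = 0.6561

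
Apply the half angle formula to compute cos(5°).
cos(5°) = √((1 + cos 10°)/2) = 0.9962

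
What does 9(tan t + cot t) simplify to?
9(tan t + cot t) = 9(sec t csc t) (using Quotient identities)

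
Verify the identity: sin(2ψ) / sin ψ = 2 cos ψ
LHS = 2 sin ψ cos ψ / sin ψ = 2 cos ψ = RHS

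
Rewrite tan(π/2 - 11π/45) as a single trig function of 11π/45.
tan(π/2 - 11π/45) = cot(11π/45)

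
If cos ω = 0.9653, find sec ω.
sec ω = 1/cos ω = 1.036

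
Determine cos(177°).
cos(177°) = -0.9986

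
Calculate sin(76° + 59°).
sin(76° + 59°) = sin 76° cos 59° + cos 76° sin 59° = √2/2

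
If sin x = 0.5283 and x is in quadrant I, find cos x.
cos x = 0.8491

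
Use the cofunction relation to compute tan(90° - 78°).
tan(90° - 78°) = cot(78°) = 0.2126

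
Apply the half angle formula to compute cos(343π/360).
cos(343π/360) = -√((1 + cos 343π/180)/2) = -0.989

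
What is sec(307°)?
sec(307°) = 1.662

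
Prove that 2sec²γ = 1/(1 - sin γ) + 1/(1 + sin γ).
RHS = [(1 + sin γ) + (1 - sin γ)] / [(1 - sin γ)(1 + sin γ)] = 2/(1 - sin²γ) = 2/cos²γ = 2sec²γ = LHS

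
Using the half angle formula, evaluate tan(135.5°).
tan(135.5°) = sin 271° / (1 + cos 271°) = -0.9827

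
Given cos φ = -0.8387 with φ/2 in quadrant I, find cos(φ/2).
cos(φ/2) = ±√((1 + cos φ)/2); positive since φ/2 ∈ QI, so cos(φ/2) = 0.284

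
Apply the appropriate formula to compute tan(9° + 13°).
tan(9° + 13°) = (tan 9° + tan 13°)/(1 - tan 9° tan 13°) = 0.404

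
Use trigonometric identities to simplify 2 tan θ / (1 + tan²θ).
2 tan θ / (1 + tan²θ) = sin(2θ) (using Double angle)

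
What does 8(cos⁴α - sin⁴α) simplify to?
8(cos⁴α - sin⁴α) = 8(cos(2α)) (using Factoring + double angle)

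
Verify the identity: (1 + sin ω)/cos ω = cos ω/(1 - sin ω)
LHS = (1 + sin ω)(1 - sin ω) / (cos ω(1 - sin ω)) = (1 - sin²ω) / (cos ω(1 - sin ω)) = cos²ω / (cos ω(1 - sin ω)) = cos ω/(1 - sin ω) = RHS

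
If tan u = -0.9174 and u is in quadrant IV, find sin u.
sin u = -0.676 (using tan²u + 1 = sec²u)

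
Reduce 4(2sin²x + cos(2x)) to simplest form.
4(2sin²x + cos(2x)) = 4 (using Double angle)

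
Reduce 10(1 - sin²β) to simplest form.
10(1 - sin²β) = 10(cos²β) (using Pythagorean identity)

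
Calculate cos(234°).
cos(234°) = -0.5878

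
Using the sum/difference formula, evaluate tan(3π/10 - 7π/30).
tan(3π/10 - 7π/30) = (tan 3π/10 - tan 7π/30)/(1 + tan 3π/10 tan 7π/30) = 0.2126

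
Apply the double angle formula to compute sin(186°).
sin(186°) = 2 sin 93° cos 93° = -0.1045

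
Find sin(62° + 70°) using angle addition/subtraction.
sin(62° + 70°) = sin 62° cos 70° + cos 62° sin 70° = 0.7431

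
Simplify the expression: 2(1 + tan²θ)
2(1 + tan²θ) = 2(sec²θ) (using Pythagorean identity)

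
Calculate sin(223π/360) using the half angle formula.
sin(223π/360) = √((1 - cos 223π/180)/2) = 0.9304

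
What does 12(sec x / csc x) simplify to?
12(sec x / csc x) = 12(tan x) (using Reciprocal identities)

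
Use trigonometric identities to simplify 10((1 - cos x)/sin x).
10((1 - cos x)/sin x) = 10(tan(x/2)) (using Half angle)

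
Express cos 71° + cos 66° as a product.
cos 71° + cos 66° = 2 cos(68.5°) cos(2.5°)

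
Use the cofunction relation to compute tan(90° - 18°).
tan(90° - 18°) = cot(18°) = 3.078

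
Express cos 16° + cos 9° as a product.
cos 16° + cos 9° = 2 cos(12.5°) cos(3.5°)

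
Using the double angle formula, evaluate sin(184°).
sin(184°) = 2 sin 92° cos 92° = -0.06976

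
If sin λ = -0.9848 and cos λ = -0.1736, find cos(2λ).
cos(2λ) = cos²λ - sin²λ = -0.9397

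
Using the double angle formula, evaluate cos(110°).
cos(110°) = cos²55° - sin²55° = -0.342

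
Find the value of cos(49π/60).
cos(49π/60) = -0.8387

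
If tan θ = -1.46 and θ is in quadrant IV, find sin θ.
sin θ = -0.825 (using tan²θ + 1 = sec²θ)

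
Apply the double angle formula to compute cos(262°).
cos(262°) = cos²131° - sin²131° = -0.1392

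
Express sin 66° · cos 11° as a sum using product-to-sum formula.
sin 66° cos 11° = (1/2)[sin(66°+11°) + sin(66°-11°)]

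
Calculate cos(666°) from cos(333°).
cos(666°) = cos²333° - sin²333° = 0.5878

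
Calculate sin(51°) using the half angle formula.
sin(51°) = √((1 - cos 102°)/2) = 0.7771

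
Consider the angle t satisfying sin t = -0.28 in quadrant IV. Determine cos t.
cos t = √(1 - sin²t) = 0.96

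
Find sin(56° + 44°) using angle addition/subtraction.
sin(56° + 44°) = sin 56° cos 44° + cos 56° sin 44° = 0.9848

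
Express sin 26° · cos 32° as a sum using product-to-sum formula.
sin 26° cos 32° = (1/2)[sin(26°+32°) + sin(26°-32°)]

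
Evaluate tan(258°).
tan(258°) = 4.705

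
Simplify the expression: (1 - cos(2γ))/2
(1 - cos(2γ))/2 = sin²γ (using Power reduction)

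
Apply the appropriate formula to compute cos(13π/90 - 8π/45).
cos(13π/90 - 8π/45) = cos 13π/90 cos 8π/45 + sin 13π/90 sin 8π/45 = 0.9945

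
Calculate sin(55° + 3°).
sin(55° + 3°) = sin 55° cos 3° + cos 55° sin 3° = 0.848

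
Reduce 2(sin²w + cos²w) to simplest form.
2(sin²w + cos²w) = 2 (using Pythagorean identity)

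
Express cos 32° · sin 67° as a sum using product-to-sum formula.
cos 32° sin 67° = (1/2)[sin(32°+67°) - sin(32°-67°)]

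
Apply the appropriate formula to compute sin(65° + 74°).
sin(65° + 74°) = sin 65° cos 74° + cos 65° sin 74° = 0.6561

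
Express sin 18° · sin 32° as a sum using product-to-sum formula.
sin 18° sin 32° = (1/2)[cos(18°-32°) - cos(18°+32°)]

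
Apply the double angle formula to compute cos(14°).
cos(14°) = cos²7° - sin²7° = 0.9703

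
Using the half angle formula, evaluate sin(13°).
sin(13°) = √((1 - cos 26°)/2) = 0.225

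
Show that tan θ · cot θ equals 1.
LHS = (sin θ/cos θ) · (cos θ/sin θ) = 1 = RHS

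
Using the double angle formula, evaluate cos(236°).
cos(236°) = 2cos²118° - 1 = -0.5592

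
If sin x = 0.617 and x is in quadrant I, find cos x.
cos x = 0.787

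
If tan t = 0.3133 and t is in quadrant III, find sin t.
sin t = -0.299 (using tan²t + 1 = sec²t)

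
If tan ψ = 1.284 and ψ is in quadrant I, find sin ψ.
sin ψ = 0.789 (using tan²ψ + 1 = sec²ψ)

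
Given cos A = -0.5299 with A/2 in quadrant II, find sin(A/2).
sin(A/2) = ±√((1 - cos A)/2); positive since A/2 ∈ QII, so sin(A/2) = 0.8746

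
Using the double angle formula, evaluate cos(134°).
cos(134°) = cos²67° - sin²67° = -0.6947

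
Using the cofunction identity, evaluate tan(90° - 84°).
tan(90° - 84°) = cot(84°) = 0.1051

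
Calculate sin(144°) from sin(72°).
sin(144°) = 2 sin 72° cos 72° = 0.5878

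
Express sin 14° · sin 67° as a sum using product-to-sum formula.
sin 14° sin 67° = (1/2)[cos(14°-67°) - cos(14°+67°)]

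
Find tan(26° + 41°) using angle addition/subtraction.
tan(26° + 41°) = (tan 26° + tan 41°)/(1 - tan 26° tan 41°) = 2.356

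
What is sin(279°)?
sin(279°) = -0.9877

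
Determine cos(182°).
cos(182°) = -0.9994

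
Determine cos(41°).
cos(41°) = 0.7547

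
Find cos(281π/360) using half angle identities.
cos(281π/360) = -√((1 + cos 281π/180)/2) = -0.7716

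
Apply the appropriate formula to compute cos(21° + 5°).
cos(21° + 5°) = cos 21° cos 5° - sin 21° sin 5° = 0.8988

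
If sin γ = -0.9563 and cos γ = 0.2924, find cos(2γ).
cos(2γ) = cos²γ - sin²γ = -0.829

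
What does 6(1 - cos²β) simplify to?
6(1 - cos²β) = 6(sin²β) (using Pythagorean identity)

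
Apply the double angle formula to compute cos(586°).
cos(586°) = cos²293° - sin²293° = -0.6947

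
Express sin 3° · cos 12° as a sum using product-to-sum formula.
sin 3° cos 12° = (1/2)[sin(3°+12°) + sin(3°-12°)]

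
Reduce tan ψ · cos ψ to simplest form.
tan ψ · cos ψ = sin ψ (using Quotient identity)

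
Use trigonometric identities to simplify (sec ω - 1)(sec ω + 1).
(sec ω - 1)(sec ω + 1) = tan²ω (using Diff. of squares)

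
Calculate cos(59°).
cos(59°) = 0.515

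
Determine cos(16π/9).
cos(16π/9) = 0.766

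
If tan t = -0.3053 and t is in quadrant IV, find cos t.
cos t = 0.9564 (using tan²t + 1 = sec²t)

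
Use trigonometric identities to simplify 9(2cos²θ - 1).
9(2cos²θ - 1) = 9(cos(2θ)) (using Double angle)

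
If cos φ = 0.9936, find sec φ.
sec φ = 1/cos φ = 1.006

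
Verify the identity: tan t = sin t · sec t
RHS = sin t · (1/cos t) = sin t/cos t = tan t = LHS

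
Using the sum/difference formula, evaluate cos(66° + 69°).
cos(66° + 69°) = cos 66° cos 69° - sin 66° sin 69° = -√2/2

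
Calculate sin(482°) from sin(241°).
sin(482°) = 2 sin 241° cos 241° = 0.848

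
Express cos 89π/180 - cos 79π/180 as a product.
cos 89π/180 - cos 79π/180 = -2 sin(7π/15) sin(π/36)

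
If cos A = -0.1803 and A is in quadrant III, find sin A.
sin A = -0.9836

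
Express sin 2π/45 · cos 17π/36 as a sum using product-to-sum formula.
sin 2π/45 cos 17π/36 = (1/2)[sin(2π/45+17π/36) + sin(2π/45-17π/36)]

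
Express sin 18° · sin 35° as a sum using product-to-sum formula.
sin 18° sin 35° = (1/2)[cos(18°-35°) - cos(18°+35°)]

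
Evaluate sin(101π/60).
sin(101π/60) = -0.8387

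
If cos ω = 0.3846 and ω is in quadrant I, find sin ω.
sin ω = 0.9231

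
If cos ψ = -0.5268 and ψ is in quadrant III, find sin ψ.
sin ψ = -0.85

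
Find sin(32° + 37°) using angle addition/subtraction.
sin(32° + 37°) = sin 32° cos 37° + cos 32° sin 37° = 0.9336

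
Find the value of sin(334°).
sin(334°) = -0.4384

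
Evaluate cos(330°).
cos(330°) = √3/2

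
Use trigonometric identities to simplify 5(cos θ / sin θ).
5(cos θ / sin θ) = 5(cot θ) (using Quotient identity)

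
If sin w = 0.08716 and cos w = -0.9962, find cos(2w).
cos(2w) = cos²w - sin²w = 0.9848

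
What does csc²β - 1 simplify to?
csc²β - 1 = cot²β (using Pythagorean identity)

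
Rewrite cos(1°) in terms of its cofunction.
cos(1°) = sin(90° - 1°) = sin(89°)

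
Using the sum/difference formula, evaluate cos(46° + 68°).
cos(46° + 68°) = cos 46° cos 68° - sin 46° sin 68° = -0.4067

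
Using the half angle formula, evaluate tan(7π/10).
tan(7π/10) = sin 7π/5 / (1 + cos 7π/5) = -1.376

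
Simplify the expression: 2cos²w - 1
2cos²w - 1 = cos(2w) (using Double angle)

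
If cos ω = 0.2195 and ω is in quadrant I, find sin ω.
sin ω = 0.9756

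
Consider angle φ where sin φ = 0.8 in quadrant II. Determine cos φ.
cos φ = ±√(1 - sin²φ) = -0.6 (negative in QII)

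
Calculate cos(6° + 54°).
cos(6° + 54°) = cos 6° cos 54° - sin 6° sin 54° = 1/2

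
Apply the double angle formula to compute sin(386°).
sin(386°) = 2 sin 193° cos 193° = 0.4384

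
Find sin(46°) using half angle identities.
sin(46°) = √((1 - cos 92°)/2) = 0.7193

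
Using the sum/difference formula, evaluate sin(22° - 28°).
sin(22° - 28°) = sin 22° cos 28° - cos 22° sin 28° = -0.1045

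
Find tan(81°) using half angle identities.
tan(81°) = sin 162° / (1 + cos 162°) = 6.314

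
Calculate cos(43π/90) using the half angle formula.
cos(43π/90) = √((1 + cos 43π/45)/2) = 0.06976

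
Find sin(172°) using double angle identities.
sin(172°) = 2 sin 86° cos 86° = 0.1392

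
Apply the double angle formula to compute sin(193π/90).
sin(193π/90) = 2 sin 193π/180 cos 193π/180 = 0.4384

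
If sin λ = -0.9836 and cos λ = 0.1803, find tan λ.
tan λ = sin λ / cos λ = -5.455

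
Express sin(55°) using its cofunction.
sin(55°) = cos(90° - 55°) = cos(35°)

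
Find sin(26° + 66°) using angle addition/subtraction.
sin(26° + 66°) = sin 26° cos 66° + cos 26° sin 66° = 0.9994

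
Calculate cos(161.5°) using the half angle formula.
cos(161.5°) = -√((1 + cos 323°)/2) = -0.9483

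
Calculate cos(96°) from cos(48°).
cos(96°) = 2cos²48° - 1 = -0.1045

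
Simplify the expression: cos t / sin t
cos t / sin t = cot t (using Quotient identity)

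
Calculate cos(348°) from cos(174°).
cos(348°) = cos²174° - sin²174° = 0.9781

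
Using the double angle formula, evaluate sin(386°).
sin(386°) = 2 sin 193° cos 193° = 0.4384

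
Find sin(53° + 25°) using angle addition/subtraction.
sin(53° + 25°) = sin 53° cos 25° + cos 53° sin 25° = 0.9781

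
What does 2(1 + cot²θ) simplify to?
2(1 + cot²θ) = 2(csc²θ) (using Pythagorean identity)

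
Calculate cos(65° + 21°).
cos(65° + 21°) = cos 65° cos 21° - sin 65° sin 21° = 0.06976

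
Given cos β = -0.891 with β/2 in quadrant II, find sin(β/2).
sin(β/2) = ±√((1 - cos β)/2); positive since β/2 ∈ QII, so sin(β/2) = 0.9724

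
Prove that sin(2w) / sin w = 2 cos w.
LHS = 2 sin w cos w / sin w = 2 cos w = RHS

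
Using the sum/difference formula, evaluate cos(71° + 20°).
cos(71° + 20°) = cos 71° cos 20° - sin 71° sin 20° = -0.01745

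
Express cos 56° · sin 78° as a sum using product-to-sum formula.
cos 56° sin 78° = (1/2)[sin(56°+78°) - sin(56°-78°)]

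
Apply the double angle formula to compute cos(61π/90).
cos(61π/90) = cos²61π/180 - sin²61π/180 = -0.5299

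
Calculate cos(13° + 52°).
cos(13° + 52°) = cos 13° cos 52° - sin 13° sin 52° = 0.4226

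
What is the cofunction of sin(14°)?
sin(14°) = cos(90° - 14°) = cos(76°)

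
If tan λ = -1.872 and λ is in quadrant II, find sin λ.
sin λ = 0.882 (using tan²λ + 1 = sec²λ)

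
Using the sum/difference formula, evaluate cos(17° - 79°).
cos(17° - 79°) = cos 17° cos 79° + sin 17° sin 79° = 0.4695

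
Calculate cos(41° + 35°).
cos(41° + 35°) = cos 41° cos 35° - sin 41° sin 35° = 0.2419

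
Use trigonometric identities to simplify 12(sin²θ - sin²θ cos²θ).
12(sin²θ - sin²θ cos²θ) = 12(sin⁴θ) (using Factoring)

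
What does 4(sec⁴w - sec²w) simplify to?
4(sec⁴w - sec²w) = 4(tan⁴w + tan²w) (using Pythagorean)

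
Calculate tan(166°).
tan(166°) = -0.2493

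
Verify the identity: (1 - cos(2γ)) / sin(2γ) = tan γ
LHS = 2sin²γ / (2 sin γ cos γ) = sin γ/cos γ = tan γ = RHS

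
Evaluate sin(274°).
sin(274°) = -0.9976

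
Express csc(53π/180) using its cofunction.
csc(53π/180) = sec(π/2 - 53π/180) = sec(37π/180)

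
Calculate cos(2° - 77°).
cos(2° - 77°) = cos 2° cos 77° + sin 2° sin 77° = (√6-√2)/4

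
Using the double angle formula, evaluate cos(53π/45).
cos(53π/45) = 2cos²53π/90 - 1 = -0.848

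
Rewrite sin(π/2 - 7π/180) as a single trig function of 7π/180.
sin(π/2 - 7π/180) = cos(7π/180)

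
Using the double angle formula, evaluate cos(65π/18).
cos(65π/18) = cos²65π/36 - sin²65π/36 = 0.342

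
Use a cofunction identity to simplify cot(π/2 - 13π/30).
cot(π/2 - 13π/30) = tan(13π/30)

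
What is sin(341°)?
sin(341°) = -0.3256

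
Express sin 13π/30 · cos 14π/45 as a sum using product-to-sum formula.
sin 13π/30 cos 14π/45 = (1/2)[sin(13π/30+14π/45) + sin(13π/30-14π/45)]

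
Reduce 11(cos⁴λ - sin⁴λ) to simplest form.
11(cos⁴λ - sin⁴λ) = 11(cos(2λ)) (using Factoring + double angle)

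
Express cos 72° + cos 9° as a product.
cos 72° + cos 9° = 2 cos(40.5°) cos(31.5°)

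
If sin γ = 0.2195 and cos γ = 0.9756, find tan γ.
tan γ = sin γ / cos γ = 0.225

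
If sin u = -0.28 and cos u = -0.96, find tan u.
tan u = sin u / cos u = 0.2917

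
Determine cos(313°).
cos(313°) = 0.682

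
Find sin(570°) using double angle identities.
sin(570°) = 2 sin 285° cos 285° = -1/2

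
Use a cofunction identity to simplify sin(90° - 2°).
sin(90° - 2°) = cos(2°)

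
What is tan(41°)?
tan(41°) = 0.8693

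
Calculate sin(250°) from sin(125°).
sin(250°) = 2 sin 125° cos 125° = -0.9397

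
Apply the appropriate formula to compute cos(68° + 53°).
cos(68° + 53°) = cos 68° cos 53° - sin 68° sin 53° = -0.515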